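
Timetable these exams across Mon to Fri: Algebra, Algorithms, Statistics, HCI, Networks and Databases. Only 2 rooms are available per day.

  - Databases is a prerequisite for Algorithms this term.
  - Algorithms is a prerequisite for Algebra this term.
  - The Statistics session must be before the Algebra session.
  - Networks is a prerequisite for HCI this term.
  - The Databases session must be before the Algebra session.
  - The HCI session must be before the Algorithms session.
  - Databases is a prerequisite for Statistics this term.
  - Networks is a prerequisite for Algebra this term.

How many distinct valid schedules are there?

Splitting on Algebra: it can be Thu (3), Fri (23). Listing each branch's schedules as (Algorithms, Statistics, HCI, Networks, Databases):
Algebra=Thu: (Wed,Tue,Tue,Mon,Mon) (Wed,Wed,Tue,Mon,Mon) (Wed,Wed,Tue,Mon,Tue) — 3.
Algebra=Fri: (Wed,Tue,Tue,Mon,Mon) (Wed,Wed,Tue,Mon,Mon) (Wed,Wed,Tue,Mon,Tue) (Wed,Thu,Tue,Mon,Mon) (Wed,Thu,Tue,Mon,Tue) (Thu,Tue,Tue,Mon,Mon) (Thu,Tue,Wed,Mon,Mon) (Thu,Tue,Wed,Tue,Mon) (Thu,Wed,Tue,Mon,Mon) (Thu,Wed,Tue,Mon,Tue) (Thu,Wed,Wed,Mon,Mon) (Thu,Wed,Wed,Mon,Tue) (Thu,Wed,Wed,Tue,Mon) (Thu,Wed,Wed,Tue,Tue) (Thu,Thu,Tue,Mon,Mon) (Thu,Thu,Tue,Mon,Tue) (Thu,Thu,Tue,Mon,Wed) (Thu,Thu,Wed,Mon,Mon) (Thu,Thu,Wed,Mon,Tue) (Thu,Thu,Wed,Mon,Wed) (Thu,Thu,Wed,Tue,Mon) (Thu,Thu,Wed,Tue,Tue) (Thu,Thu,Wed,Tue,Wed) — 23.
Summing: 3 + 23 = 26.

26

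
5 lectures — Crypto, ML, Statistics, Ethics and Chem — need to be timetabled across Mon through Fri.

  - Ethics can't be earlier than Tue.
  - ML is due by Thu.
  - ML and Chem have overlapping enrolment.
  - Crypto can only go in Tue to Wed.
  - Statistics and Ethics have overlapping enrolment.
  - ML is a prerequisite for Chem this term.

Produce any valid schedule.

Ethics in Tue; ML in Mon; Chem in Tue; Crypto in Tue; Statistics in Mon

Checking: ML(Mon) before Chem(Tue); Statistics(Mon) != Ethics(Tue); ML(Mon) != Chem(Tue); ML=Mon in [Mon,Thu]; Crypto=Tue in [Tue,Wed]; Ethics=Tue in [Tue,Fri].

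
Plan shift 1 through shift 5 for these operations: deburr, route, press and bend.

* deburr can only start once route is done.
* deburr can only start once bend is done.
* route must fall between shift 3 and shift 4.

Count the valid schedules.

55

Splitting on deburr: it can be shift 4 (15), shift 5 (40). Listing each branch's schedules as (route, press, bend) by shift number:
deburr=shift 4: (3,1,1) (3,1,2) (3,1,3) (3,2,1) (3,2,2) (3,2,3) (3,3,1) (3,3,2) (3,3,3) (3,4,1) (3,4,2) (3,4,3) (3,5,1) (3,5,2) (3,5,3) — 15.
deburr=shift 5: (3,1,1) (3,1,2) (3,1,3) (3,1,4) (3,2,1) (3,2,2) (3,2,3) (3,2,4) (3,3,1) (3,3,2) (3,3,3) (3,3,4) (3,4,1) (3,4,2) (3,4,3) (3,4,4) (3,5,1) (3,5,2) (3,5,3) (3,5,4) (4,1,1) (4,1,2) (4,1,3) (4,1,4) (4,2,1) (4,2,2) (4,2,3) (4,2,4) (4,3,1) (4,3,2) (4,3,3) (4,3,4) (4,4,1) (4,4,2) (4,4,3) (4,4,4) (4,5,1) (4,5,2) (4,5,3) (4,5,4) — 40.
Summing: 15 + 40 = 55.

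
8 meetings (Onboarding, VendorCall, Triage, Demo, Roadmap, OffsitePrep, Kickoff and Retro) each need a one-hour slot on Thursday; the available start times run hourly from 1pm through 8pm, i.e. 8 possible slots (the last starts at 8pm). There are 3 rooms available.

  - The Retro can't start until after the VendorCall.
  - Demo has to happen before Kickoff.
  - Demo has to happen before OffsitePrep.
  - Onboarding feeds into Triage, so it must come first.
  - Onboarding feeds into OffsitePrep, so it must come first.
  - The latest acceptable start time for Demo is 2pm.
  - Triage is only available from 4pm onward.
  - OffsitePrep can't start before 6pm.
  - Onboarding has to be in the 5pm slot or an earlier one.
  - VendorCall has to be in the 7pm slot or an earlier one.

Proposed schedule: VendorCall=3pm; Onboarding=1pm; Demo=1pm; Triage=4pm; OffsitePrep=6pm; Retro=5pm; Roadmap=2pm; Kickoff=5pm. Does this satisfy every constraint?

Yes

Onboarding feeds into OffsitePrep, so it must come first — holds.
VendorCall has to be in the 7pm slot or an earlier one — holds.
Onboarding feeds into Triage, so it must come first — holds.
Demo has to happen before Kickoff — holds.
There are 3 rooms available — holds.
The latest acceptable start time for Demo is 2pm — holds.
Demo has to happen before OffsitePrep — holds.
Onboarding has to be in the 5pm slot or an earlier one — holds.
OffsitePrep can't start before 6pm — holds.
The Retro can't start until after the VendorCall — holds.
Triage is only available from 4pm onward — holds.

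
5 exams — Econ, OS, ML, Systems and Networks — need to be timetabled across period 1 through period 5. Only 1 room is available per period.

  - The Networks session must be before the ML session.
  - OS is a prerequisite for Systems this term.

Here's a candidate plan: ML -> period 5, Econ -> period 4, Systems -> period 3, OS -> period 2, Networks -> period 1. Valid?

Only 1 room is available per period — holds.
OS is a prerequisite for Systems this term — holds.
The Networks session must be before the ML session — holds.

Yes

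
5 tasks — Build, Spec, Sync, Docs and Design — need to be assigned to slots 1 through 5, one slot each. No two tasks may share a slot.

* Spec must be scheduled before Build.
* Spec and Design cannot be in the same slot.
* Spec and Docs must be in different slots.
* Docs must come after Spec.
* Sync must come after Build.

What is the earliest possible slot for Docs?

2

Precedence pushes Docs to at least 2.
Docs at 2 is achievable: Docs=2; Sync=4; Build=3; Spec=1; Design=5.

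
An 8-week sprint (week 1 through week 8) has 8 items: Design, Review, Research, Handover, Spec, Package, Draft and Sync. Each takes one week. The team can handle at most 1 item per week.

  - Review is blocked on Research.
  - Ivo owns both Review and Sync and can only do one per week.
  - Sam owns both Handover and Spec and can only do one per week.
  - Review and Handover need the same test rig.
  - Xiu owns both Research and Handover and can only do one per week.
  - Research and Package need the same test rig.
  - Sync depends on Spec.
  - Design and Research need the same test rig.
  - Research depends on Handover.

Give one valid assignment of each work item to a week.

Sync -> week 5, Handover -> week 1, Design -> week 6, Review -> week 3, Research -> week 2, Draft -> week 8, Spec -> week 4, Package -> week 7

Checking: Spec(week 4) before Sync(week 5); Research(week 2) before Review(week 3); Handover(week 1) before Research(week 2); Design(week 6) != Research(week 2); Research(week 2) != Handover(week 1); Review(week 3) != Handover(week 1); Review(week 3) != Sync(week 5); Research(week 2) != Package(week 7); Handover(week 1) != Spec(week 4); max 1 per week (cap 1).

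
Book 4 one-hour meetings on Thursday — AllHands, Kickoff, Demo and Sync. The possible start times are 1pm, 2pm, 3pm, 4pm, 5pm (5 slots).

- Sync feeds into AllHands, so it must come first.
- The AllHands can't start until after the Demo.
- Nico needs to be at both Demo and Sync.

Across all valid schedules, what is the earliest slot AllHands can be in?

3pm

Precedence pushes AllHands to at least 2pm.
AllHands at 3pm is achievable: Demo in 1pm; AllHands in 3pm; Kickoff in 1pm; Sync in 2pm.
Nothing earlier works — the conflict constraints rule out every slot before 3pm.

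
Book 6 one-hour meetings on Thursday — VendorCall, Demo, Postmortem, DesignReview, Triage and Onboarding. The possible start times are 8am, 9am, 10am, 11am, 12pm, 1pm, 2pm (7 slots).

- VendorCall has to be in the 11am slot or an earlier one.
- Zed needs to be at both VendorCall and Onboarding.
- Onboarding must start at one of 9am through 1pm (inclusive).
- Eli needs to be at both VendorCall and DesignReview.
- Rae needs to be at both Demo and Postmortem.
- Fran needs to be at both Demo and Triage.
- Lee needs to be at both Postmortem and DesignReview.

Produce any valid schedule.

Postmortem -> 9am; VendorCall -> 8am; Onboarding -> 9am; Demo -> 8am; DesignReview -> 10am; Triage -> 9am

Checking: Demo(8am) != Triage(9am); VendorCall(8am) != Onboarding(9am); Demo(8am) != Postmortem(9am); VendorCall(8am) != DesignReview(10am); Postmortem(9am) != DesignReview(10am); Onboarding=9am in [9am,1pm]; VendorCall=8am in [8am,11am].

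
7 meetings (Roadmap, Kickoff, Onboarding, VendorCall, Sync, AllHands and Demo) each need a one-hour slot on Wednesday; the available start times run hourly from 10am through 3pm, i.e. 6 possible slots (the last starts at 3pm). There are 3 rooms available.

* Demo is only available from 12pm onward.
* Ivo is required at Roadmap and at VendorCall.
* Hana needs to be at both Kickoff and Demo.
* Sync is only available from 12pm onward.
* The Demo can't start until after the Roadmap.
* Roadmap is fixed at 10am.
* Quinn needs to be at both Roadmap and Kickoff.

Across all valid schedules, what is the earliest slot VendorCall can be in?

11am

VendorCall at 11am is achievable: Kickoff=11am; Demo=12pm; VendorCall=11am; Onboarding=10am; Roadmap=10am; AllHands=10am; Sync=12pm.
Nothing earlier works — the conflict and capacity constraints rule out every slot before 11am.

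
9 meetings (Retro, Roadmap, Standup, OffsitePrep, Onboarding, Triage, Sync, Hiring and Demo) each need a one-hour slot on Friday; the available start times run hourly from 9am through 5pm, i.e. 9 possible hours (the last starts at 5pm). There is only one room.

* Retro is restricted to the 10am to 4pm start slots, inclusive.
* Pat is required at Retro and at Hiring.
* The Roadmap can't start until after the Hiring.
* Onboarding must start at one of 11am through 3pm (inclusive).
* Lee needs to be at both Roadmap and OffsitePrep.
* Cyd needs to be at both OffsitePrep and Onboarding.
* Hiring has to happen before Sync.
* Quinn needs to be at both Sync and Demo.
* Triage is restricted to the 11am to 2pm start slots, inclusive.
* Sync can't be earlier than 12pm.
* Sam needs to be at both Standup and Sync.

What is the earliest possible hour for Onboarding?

Onboarding is available from 11am; Onboarding's own window allows nothing later than 3pm.
Onboarding at 11am is achievable: Triage in 12pm; Demo in 5pm; Hiring in 9am; OffsitePrep in 4pm; Standup in 3pm; Sync in 1pm; Roadmap in 2pm; Onboarding in 11am; Retro in 10am.

11am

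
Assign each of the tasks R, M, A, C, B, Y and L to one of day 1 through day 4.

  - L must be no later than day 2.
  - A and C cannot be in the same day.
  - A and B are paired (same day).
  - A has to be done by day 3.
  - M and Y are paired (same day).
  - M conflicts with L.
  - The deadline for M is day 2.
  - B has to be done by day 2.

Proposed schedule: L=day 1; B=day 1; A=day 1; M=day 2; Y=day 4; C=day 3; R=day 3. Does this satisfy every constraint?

M and Y are paired (same day) — violated.
A and B are paired (same day) — holds.
L must be no later than day 2 — holds.
B has to be done by day 2 — holds.
The deadline for M is day 2 — holds.
M conflicts with L — holds.
A has to be done by day 3 — holds.
A and C cannot be in the same day — holds.

Invalid. M and Y are paired (same day).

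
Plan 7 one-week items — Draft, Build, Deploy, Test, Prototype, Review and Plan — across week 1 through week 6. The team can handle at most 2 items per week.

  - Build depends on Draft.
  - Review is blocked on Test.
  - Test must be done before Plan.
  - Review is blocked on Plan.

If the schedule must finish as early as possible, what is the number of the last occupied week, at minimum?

4

The precedence chain requires at least 3 distinct weeks.
With at most 2 per week and 7 work items, at least 4 weeks are needed.
4 works (last occupied week: week 4): for example Deploy=week 3, Review=week 3, Plan=week 2, Draft=week 1, Build=week 2, Prototype=week 4, Test=week 1.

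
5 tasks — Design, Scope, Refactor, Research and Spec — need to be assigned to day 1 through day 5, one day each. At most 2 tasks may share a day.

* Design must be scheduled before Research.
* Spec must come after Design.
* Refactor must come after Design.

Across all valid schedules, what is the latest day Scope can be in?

day 5

Scope at day 5 is achievable: Research=day 2, Refactor=day 2, Design=day 1, Scope=day 5, Spec=day 3.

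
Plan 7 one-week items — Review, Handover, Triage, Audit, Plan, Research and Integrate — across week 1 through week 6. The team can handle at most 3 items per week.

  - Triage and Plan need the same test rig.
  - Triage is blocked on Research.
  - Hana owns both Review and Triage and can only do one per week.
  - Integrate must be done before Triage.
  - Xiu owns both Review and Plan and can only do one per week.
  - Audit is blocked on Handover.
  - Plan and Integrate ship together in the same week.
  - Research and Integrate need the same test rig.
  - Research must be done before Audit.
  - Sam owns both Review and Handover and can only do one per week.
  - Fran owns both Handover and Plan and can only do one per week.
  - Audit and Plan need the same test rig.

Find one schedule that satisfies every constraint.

Review in week 4; Research in week 1; Integrate in week 2; Triage in week 3; Plan in week 2; Audit in week 3; Handover in week 1

Checking: Integrate(week 2) before Triage(week 3); Research(week 1) before Triage(week 3); Research(week 1) before Audit(week 3); Handover(week 1) before Audit(week 3); Handover(week 1) != Plan(week 2); Audit(week 3) != Plan(week 2); Research(week 1) != Integrate(week 2); Review(week 4) != Triage(week 3); Review(week 4) != Plan(week 2); Triage(week 3) != Plan(week 2); Review(week 4) != Handover(week 1); Plan = Integrate = week 2; max 2 per week (cap 3).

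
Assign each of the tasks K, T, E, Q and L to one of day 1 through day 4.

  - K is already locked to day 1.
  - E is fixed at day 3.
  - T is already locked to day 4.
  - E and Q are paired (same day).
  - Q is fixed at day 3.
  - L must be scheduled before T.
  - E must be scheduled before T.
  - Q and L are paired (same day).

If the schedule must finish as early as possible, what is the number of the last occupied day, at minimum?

The precedence chain requires at least 2 distinct days.
T can't be placed before day 4, so the schedule must run through at least day 4.
4 works (last occupied day: day 4): for example E -> day 3; L -> day 3; K -> day 1; T -> day 4; Q -> day 3.

4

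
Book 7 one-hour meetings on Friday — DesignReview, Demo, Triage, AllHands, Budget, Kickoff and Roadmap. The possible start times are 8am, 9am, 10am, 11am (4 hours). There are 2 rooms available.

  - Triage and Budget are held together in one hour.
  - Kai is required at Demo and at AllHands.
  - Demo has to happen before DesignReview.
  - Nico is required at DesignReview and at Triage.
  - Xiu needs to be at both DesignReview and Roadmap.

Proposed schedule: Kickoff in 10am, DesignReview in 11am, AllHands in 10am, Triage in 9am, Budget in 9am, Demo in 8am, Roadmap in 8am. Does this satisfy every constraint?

Triage and Budget are held together in one hour — holds.
Xiu needs to be at both DesignReview and Roadmap — holds.
Demo has to happen before DesignReview — holds.
Nico is required at DesignReview and at Triage — holds.
There are 2 rooms available — holds.
Kai is required at Demo and at AllHands — holds.

Valid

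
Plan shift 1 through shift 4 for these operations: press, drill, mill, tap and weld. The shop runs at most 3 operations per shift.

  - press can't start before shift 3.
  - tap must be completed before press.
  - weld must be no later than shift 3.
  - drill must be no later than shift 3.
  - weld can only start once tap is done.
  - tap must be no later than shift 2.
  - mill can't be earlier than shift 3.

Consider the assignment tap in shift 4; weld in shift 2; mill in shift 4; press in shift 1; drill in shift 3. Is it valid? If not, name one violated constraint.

No — it violates: tap must be completed before press

drill must be no later than shift 3 — holds.
tap must be no later than shift 2 — violated.
tap must be completed before press — violated.
mill can't be earlier than shift 3 — holds.
The shop runs at most 3 operations per shift — holds.
weld must be no later than shift 3 — holds.
weld can only start once tap is done — violated.
press can't start before shift 3 — violated.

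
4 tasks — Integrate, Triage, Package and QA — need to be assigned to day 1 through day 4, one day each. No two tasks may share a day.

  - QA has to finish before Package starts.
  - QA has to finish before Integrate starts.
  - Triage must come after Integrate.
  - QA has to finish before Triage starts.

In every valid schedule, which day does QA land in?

Downstream work caps QA at day 2.
So QA is pinned to day 1.

day 1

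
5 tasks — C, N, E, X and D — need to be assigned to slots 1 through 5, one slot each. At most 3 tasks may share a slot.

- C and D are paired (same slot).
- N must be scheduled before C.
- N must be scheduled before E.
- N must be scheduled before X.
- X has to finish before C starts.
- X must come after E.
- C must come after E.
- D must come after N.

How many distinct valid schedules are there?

5

Splitting on C: it can be 4 (1), 5 (4). Listing each branch's schedules as (N, E, X, D):
C=4: (1,2,3,4) — 1.
C=5: (1,2,3,5) (1,2,4,5) (1,3,4,5) (2,3,4,5) — 4.
Summing: 1 + 4 = 5.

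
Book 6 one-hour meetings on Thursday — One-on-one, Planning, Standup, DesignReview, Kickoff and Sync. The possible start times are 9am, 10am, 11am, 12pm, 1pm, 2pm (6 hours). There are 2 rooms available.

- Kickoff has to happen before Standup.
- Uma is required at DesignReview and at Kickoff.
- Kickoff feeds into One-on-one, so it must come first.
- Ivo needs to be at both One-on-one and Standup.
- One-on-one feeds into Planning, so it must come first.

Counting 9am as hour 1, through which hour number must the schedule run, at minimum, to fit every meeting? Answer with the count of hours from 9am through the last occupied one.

3 hours

The precedence chain requires at least 3 distinct hours.
With at most 2 per hour and 6 meetings, at least 3 hours are needed.
3 works (last occupied hour: 11am): for example Kickoff -> 9am, One-on-one -> 10am, Sync -> 9am, Planning -> 11am, DesignReview -> 10am, Standup -> 11am.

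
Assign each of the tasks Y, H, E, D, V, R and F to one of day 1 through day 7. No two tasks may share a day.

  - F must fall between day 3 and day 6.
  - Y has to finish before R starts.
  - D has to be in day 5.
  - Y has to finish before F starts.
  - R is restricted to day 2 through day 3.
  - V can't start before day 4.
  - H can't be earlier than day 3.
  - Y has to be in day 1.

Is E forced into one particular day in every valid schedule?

E can be day 2 (e.g. Y in day 1; R in day 3; D in day 5; V in day 6; E in day 2; F in day 4; H in day 7) or day 3 (e.g. F=day 4, E=day 3, Y=day 1, D=day 5, V=day 6, R=day 2, H=day 7).

No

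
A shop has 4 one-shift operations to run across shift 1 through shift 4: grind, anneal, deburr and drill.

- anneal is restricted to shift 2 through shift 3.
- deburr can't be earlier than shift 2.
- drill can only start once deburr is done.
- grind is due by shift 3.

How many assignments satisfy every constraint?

Splitting on grind: it can be shift 1 (6), shift 2 (6), shift 3 (6). Listing each branch's schedules as (anneal, deburr, drill) by shift number:
grind=shift 1: (2,2,3) (2,2,4) (2,3,4) (3,2,3) (3,2,4) (3,3,4) — 6.
grind=shift 2: (2,2,3) (2,2,4) (2,3,4) (3,2,3) (3,2,4) (3,3,4) — 6.
grind=shift 3: (2,2,3) (2,2,4) (2,3,4) (3,2,3) (3,2,4) (3,3,4) — 6.
Summing: 6 + 6 + 6 = 18.

18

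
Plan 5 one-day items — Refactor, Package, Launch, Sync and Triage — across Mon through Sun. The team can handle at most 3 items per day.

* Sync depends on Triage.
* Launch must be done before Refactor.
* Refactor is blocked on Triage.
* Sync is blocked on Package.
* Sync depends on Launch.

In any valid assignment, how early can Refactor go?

Precedence pushes Refactor to at least Tue.
Refactor at Tue is achievable: Refactor -> Tue, Triage -> Mon, Sync -> Tue, Package -> Mon, Launch -> Mon.

Tue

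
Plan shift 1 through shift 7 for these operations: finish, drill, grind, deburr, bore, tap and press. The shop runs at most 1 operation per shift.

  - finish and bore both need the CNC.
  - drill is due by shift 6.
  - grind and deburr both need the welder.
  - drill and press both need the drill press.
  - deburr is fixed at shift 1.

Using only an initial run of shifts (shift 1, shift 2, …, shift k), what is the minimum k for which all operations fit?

With at most 1 per shift and 7 operations, at least 7 shifts are needed.
7 works (last occupied shift: shift 7): for example press in shift 7, tap in shift 6, finish in shift 3, deburr in shift 1, drill in shift 2, grind in shift 4, bore in shift 5.

7 shifts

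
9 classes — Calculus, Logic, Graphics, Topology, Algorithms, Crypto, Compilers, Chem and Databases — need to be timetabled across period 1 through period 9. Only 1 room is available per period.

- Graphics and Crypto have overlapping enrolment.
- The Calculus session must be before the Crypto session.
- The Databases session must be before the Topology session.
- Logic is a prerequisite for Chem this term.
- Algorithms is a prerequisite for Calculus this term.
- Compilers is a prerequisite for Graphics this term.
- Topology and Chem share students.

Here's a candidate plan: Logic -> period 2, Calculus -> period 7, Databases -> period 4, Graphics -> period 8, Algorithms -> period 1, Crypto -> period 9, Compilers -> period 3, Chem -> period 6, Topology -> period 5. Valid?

Yes

Logic is a prerequisite for Chem this term — holds.
The Databases session must be before the Topology session — holds.
Graphics and Crypto have overlapping enrolment — holds.
Only 1 room is available per period — holds.
The Calculus session must be before the Crypto session — holds.
Algorithms is a prerequisite for Calculus this term — holds.
Topology and Chem share students — holds.
Compilers is a prerequisite for Graphics this term — holds.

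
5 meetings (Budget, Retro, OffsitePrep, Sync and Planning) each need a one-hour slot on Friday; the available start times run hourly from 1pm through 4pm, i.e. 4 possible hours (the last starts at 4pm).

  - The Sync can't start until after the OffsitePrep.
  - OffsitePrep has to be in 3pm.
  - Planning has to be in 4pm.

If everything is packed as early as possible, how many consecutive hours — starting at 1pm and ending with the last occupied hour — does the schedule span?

The precedence chain requires at least 2 distinct hours.
Planning can't be placed before 4pm — that is hour 4 counting from 1pm — so the schedule must run through at least 4 hours.
4 works (last occupied hour: 4pm): for example Budget -> 1pm, Planning -> 4pm, Sync -> 4pm, Retro -> 1pm, OffsitePrep -> 3pm.

4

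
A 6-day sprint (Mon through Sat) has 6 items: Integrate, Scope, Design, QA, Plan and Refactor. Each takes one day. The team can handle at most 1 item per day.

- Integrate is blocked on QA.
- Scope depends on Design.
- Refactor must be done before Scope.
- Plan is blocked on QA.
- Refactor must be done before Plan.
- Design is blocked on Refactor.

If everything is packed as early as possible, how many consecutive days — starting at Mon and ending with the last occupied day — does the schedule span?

The precedence chain requires at least 3 distinct days.
With at most 1 per day and 6 tasks, at least 6 days are needed.
6 works (last occupied day: Sat): for example Scope -> Wed; Refactor -> Mon; Design -> Tue; QA -> Thu; Plan -> Fri; Integrate -> Sat.

6 days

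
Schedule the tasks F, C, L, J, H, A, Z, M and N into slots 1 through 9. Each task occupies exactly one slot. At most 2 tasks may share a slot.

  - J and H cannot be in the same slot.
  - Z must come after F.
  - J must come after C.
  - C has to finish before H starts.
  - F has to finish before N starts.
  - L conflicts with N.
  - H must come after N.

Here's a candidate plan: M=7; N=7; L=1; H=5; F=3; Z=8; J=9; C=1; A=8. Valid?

No — it violates: H must come after N

L conflicts with N — holds.
At most 2 tasks may share a slot — holds.
C has to finish before H starts — holds.
J and H cannot be in the same slot — holds.
H must come after N — violated.
F has to finish before N starts — holds.
Z must come after F — holds.
J must come after C — holds.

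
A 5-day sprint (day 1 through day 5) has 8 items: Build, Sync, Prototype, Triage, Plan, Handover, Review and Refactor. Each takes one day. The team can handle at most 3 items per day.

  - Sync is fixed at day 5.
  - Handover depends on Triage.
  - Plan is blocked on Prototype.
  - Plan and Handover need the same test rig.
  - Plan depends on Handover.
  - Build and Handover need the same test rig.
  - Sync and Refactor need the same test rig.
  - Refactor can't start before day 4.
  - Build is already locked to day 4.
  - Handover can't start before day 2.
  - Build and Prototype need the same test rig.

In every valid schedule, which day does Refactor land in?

Refactor's window is day 4–day 5.
Sync is fixed at day 5, and Refactor can't share a day with Sync.
So Refactor must be day 4.

day 4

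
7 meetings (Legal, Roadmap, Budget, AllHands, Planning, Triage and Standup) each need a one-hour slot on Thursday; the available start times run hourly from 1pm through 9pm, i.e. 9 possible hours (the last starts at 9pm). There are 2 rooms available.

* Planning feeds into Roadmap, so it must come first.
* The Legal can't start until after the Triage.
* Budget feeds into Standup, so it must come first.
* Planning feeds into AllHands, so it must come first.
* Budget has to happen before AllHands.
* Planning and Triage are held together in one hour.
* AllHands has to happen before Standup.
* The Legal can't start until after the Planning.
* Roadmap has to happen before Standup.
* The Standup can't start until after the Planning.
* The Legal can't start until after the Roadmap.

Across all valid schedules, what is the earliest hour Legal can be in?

Precedence pushes Legal to at least 3pm.
Legal at 3pm is achievable: Triage=1pm; Standup=4pm; Roadmap=2pm; Planning=1pm; Budget=2pm; Legal=3pm; AllHands=3pm.

3pm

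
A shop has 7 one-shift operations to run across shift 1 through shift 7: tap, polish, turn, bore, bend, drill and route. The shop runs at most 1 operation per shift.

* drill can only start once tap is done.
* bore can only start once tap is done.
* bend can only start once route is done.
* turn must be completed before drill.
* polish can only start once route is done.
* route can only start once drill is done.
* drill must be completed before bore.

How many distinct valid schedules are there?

16

Splitting on tap: it can be shift 1 (8), shift 2 (8). Listing each branch's schedules as (polish, turn, bore, bend, drill, route) by shift number:
tap=shift 1: (5,2,6,7,3,4) (5,2,7,6,3,4) (6,2,4,7,3,5) (6,2,5,7,3,4) (6,2,7,5,3,4) (7,2,4,6,3,5) (7,2,5,6,3,4) (7,2,6,5,3,4) — 8.
tap=shift 2: (5,1,6,7,3,4) (5,1,7,6,3,4) (6,1,4,7,3,5) (6,1,5,7,3,4) (6,1,7,5,3,4) (7,1,4,6,3,5) (7,1,5,6,3,4) (7,1,6,5,3,4) — 8.
Summing: 8 + 8 = 16.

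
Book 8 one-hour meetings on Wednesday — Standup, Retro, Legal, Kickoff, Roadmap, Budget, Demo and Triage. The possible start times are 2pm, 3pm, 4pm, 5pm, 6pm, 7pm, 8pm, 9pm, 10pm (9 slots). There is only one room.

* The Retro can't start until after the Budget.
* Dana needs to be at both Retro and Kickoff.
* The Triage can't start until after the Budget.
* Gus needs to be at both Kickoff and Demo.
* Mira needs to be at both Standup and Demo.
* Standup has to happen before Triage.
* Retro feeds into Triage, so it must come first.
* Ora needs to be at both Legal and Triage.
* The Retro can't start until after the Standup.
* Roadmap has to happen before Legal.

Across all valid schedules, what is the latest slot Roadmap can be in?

9pm

Downstream work caps Roadmap at 9pm.
Roadmap at 9pm is achievable: Demo in 7pm, Legal in 10pm, Retro in 4pm, Kickoff in 6pm, Standup in 2pm, Budget in 3pm, Roadmap in 9pm, Triage in 5pm.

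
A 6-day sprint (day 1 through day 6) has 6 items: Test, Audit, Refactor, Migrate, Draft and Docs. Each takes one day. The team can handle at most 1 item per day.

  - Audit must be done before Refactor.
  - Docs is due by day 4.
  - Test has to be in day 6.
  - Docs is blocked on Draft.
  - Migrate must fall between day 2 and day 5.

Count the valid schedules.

Splitting on Audit: it can be day 1 (6), day 2 (4), day 3 (3), day 4 (2). Listing each branch's schedules as (Test, Refactor, Migrate, Draft, Docs) by day number:
Audit=day 1: (6,2,5,3,4) (6,3,5,2,4) (6,4,5,2,3) (6,5,2,3,4) (6,5,3,2,4) (6,5,4,2,3) — 6.
Audit=day 2: (6,3,5,1,4) (6,4,5,1,3) (6,5,3,1,4) (6,5,4,1,3) — 4.
Audit=day 3: (6,4,5,1,2) (6,5,2,1,4) (6,5,4,1,2) — 3.
Audit=day 4: (6,5,2,1,3) (6,5,3,1,2) — 2.
Summing: 6 + 4 + 3 + 2 = 15.

15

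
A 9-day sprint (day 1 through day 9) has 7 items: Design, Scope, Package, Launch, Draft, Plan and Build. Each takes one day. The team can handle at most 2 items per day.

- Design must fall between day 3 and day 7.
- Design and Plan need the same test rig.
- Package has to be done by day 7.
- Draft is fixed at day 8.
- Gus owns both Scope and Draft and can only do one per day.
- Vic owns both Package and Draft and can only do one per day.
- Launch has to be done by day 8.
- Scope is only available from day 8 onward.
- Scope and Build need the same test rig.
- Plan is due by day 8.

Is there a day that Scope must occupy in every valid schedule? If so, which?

day 9

Scope's window is day 8–day 9.
Draft is fixed at day 8, and Scope can't share a day with Draft.
So Scope must be day 9.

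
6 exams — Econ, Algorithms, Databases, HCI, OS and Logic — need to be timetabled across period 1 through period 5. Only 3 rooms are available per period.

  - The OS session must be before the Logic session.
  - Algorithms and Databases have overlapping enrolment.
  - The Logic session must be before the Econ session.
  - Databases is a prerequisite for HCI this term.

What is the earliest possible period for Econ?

period 3

Precedence pushes Econ to at least period 3.
Econ at period 3 is achievable: Databases in period 1; Algorithms in period 2; OS in period 1; Econ in period 3; HCI in period 2; Logic in period 2.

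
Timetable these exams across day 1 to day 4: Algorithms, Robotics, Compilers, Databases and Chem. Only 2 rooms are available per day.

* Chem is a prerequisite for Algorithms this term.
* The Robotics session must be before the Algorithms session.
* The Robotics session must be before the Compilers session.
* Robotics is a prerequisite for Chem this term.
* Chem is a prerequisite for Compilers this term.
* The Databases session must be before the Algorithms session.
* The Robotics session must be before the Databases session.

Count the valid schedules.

9

Splitting on Algorithms: it can be day 3 (2), day 4 (7). Listing each branch's schedules as (Robotics, Compilers, Databases, Chem) by day number:
Algorithms=day 3: (1,3,2,2) (1,4,2,2) — 2.
Algorithms=day 4: (1,3,2,2) (1,3,3,2) (1,4,2,2) (1,4,2,3) (1,4,3,2) (1,4,3,3) (2,4,3,3) — 7.
Summing: 2 + 7 = 9.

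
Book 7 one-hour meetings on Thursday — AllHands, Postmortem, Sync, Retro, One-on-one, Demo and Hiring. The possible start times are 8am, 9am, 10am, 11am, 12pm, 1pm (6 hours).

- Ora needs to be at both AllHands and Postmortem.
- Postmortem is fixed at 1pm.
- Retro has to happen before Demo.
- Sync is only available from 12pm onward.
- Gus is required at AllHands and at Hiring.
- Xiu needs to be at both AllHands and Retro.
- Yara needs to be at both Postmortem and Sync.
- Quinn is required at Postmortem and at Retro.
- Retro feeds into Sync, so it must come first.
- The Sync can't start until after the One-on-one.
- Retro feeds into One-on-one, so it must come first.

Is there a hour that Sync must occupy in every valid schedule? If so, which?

12pm

Sync's window is 12pm–1pm.
Postmortem is fixed at 1pm, and Sync can't share a hour with Postmortem.
So Sync must be 12pm.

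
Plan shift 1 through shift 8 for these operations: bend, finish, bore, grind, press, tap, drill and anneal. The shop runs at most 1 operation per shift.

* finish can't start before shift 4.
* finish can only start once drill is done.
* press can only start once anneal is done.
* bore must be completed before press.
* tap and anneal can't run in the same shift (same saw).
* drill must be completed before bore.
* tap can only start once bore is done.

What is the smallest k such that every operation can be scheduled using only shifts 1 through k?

The precedence chain requires at least 3 distinct shifts.
With at most 1 per shift and 8 operations, at least 8 shifts are needed.
finish can't be placed before shift 4, so the schedule must run through at least shift 4.
8 works (last occupied shift: shift 8): for example bend -> shift 7, finish -> shift 4, grind -> shift 8, bore -> shift 2, drill -> shift 1, anneal -> shift 3, tap -> shift 6, press -> shift 5.

8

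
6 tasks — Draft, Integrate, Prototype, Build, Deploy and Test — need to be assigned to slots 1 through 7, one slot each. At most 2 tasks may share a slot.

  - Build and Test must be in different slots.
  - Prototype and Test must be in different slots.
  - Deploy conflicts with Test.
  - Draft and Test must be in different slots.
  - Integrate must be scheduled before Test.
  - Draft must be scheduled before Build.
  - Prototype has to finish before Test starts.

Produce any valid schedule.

Integrate=1; Build=4; Deploy=3; Prototype=1; Test=2; Draft=3

Checking: Draft(3) before Build(4); Prototype(1) before Test(2); Integrate(1) before Test(2); Build(4) != Test(2); Prototype(1) != Test(2); Deploy(3) != Test(2); Draft(3) != Test(2); max 2 per slot (cap 2).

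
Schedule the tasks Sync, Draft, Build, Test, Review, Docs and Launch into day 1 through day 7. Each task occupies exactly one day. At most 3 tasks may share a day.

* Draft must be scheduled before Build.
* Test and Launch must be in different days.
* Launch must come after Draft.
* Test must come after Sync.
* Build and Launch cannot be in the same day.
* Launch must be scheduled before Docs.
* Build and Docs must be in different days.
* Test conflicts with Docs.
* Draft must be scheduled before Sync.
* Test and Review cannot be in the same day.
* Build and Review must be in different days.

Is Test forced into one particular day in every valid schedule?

Test can be day 3 (e.g. Sync in day 2; Launch in day 2; Build in day 3; Draft in day 1; Docs in day 4; Test in day 3; Review in day 1) or day 4 (e.g. Docs -> day 5, Test -> day 4, Build -> day 3, Launch -> day 2, Review -> day 1, Draft -> day 1, Sync -> day 2).

No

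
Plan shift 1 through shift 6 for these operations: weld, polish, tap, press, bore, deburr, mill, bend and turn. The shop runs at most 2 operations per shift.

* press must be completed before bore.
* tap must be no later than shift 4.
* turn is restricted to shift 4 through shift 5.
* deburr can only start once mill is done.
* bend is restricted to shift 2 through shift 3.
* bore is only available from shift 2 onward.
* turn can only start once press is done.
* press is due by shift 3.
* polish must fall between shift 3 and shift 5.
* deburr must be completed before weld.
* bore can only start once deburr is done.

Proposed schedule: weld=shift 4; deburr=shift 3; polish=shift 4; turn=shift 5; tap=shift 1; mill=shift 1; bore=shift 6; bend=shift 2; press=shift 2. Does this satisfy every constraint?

Valid

press is due by shift 3 — holds.
bend is restricted to shift 2 through shift 3 — holds.
deburr must be completed before weld — holds.
bore can only start once deburr is done — holds.
bore is only available from shift 2 onward — holds.
The shop runs at most 2 operations per shift — holds.
deburr can only start once mill is done — holds.
press must be completed before bore — holds.
turn is restricted to shift 4 through shift 5 — holds.
polish must fall between shift 3 and shift 5 — holds.
turn can only start once press is done — holds.
tap must be no later than shift 4 — holds.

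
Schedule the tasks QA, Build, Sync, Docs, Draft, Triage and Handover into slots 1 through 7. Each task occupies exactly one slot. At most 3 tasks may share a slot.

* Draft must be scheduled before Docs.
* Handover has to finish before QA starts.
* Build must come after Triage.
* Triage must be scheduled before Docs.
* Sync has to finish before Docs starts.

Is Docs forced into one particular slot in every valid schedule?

No

Docs can be 2 (e.g. Handover=2; QA=3; Triage=1; Sync=1; Build=2; Docs=2; Draft=1) or 3 (e.g. Docs in 3, Handover in 1, QA in 2, Draft in 2, Build in 2, Triage in 1, Sync in 1).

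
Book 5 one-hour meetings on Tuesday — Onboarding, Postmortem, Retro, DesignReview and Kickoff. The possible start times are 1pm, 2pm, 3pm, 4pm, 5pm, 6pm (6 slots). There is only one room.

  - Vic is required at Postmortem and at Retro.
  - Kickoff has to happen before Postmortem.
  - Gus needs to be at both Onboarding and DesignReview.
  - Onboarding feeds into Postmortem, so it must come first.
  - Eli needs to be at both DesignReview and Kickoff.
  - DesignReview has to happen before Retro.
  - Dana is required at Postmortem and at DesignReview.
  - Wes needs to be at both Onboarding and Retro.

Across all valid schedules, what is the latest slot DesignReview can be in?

Downstream work caps DesignReview at 5pm.
DesignReview at 5pm is achievable: Retro -> 6pm; DesignReview -> 5pm; Kickoff -> 2pm; Postmortem -> 3pm; Onboarding -> 1pm.

5pm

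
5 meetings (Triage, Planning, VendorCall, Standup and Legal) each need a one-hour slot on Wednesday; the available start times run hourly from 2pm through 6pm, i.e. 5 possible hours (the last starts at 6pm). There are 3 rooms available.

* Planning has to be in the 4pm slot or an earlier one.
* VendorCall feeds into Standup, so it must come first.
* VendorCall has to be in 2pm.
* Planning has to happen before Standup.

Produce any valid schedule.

Legal in 3pm, Triage in 2pm, VendorCall in 2pm, Planning in 2pm, Standup in 3pm

Checking: VendorCall(2pm) before Standup(3pm); Planning(2pm) before Standup(3pm); Planning=2pm in [2pm,4pm]; VendorCall=2pm in [2pm,2pm]; max 3 per hour (cap 3).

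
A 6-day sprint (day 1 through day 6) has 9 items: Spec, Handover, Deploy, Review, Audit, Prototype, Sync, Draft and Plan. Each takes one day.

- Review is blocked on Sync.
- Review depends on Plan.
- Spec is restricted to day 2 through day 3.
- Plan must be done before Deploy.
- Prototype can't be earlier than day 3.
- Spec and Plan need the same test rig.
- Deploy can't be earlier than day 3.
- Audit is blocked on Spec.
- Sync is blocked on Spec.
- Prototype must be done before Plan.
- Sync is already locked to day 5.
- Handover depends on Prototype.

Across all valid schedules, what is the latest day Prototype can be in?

Prototype is available from day 3; downstream work caps Prototype at day 4.
Prototype at day 4 is achievable: Draft in day 1; Spec in day 2; Audit in day 3; Review in day 6; Plan in day 5; Prototype in day 4; Deploy in day 6; Handover in day 5; Sync in day 5.

day 4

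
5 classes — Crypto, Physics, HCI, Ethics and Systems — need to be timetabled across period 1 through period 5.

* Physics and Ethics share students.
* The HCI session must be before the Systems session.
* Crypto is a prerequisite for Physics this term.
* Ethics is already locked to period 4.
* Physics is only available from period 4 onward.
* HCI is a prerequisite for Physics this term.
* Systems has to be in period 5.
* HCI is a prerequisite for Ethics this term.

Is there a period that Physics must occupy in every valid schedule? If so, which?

Physics's window is period 4–period 5.
Ethics is fixed at period 4, and Physics can't share a period with Ethics.
So Physics must be period 5.

period 5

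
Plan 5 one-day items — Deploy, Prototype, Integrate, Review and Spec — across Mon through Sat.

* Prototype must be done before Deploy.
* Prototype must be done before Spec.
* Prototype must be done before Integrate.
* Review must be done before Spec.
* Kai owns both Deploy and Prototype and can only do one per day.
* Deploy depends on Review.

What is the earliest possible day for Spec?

Precedence pushes Spec to at least Tue.
Spec at Tue is achievable: Prototype -> Mon; Integrate -> Tue; Deploy -> Tue; Spec -> Tue; Review -> Mon.

Tue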